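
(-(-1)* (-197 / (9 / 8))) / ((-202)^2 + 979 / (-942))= -494864 / 115309167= -0.00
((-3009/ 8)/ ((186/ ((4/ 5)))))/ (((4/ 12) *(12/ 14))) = -7021/ 1240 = -5.66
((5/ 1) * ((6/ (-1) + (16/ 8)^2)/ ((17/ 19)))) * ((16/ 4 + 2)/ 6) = -11.18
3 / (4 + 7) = 3 / 11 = 0.27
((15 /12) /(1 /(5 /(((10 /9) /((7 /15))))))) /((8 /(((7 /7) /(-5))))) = -21 /320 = -0.07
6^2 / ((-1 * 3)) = -12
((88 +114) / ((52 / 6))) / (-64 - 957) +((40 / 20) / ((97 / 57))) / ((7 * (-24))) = -1075135 / 36049468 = -0.03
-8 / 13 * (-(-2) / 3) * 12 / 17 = -0.29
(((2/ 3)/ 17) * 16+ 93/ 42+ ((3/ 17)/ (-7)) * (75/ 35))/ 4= 13933/ 19992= 0.70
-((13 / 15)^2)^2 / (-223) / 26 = 2197 / 22578750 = 0.00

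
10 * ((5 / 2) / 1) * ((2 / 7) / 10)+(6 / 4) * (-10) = -100 / 7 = -14.29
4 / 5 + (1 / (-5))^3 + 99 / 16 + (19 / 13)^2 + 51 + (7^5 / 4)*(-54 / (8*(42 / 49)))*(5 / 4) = -111677528057 / 2704000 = -41300.86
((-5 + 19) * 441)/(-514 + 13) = -2058/167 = -12.32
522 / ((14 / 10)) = 2610 / 7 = 372.86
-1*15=-15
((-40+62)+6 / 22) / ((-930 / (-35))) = 1715 / 2046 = 0.84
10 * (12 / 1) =120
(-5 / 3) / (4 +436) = -1 / 264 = -0.00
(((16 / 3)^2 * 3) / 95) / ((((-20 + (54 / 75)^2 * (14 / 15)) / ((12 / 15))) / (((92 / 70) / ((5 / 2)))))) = -117760 / 6083553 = -0.02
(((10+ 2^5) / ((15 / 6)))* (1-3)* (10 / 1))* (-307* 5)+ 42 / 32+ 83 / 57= 470375645 / 912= 515762.77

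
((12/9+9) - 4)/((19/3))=1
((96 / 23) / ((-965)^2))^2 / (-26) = -4608 / 5963596864298125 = -0.00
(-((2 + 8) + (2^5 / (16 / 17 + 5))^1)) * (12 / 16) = -2331 / 202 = -11.54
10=10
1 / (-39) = -0.03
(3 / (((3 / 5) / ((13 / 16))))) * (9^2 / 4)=5265 / 64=82.27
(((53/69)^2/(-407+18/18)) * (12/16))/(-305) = 2809/786072840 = 0.00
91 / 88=1.03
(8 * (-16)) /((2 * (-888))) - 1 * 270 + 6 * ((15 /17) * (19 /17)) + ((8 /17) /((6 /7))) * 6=-8363536 /32079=-260.72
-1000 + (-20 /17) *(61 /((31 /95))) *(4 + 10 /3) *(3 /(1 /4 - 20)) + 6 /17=-31419106 /41633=-754.67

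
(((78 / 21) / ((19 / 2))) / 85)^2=2704 / 127803025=0.00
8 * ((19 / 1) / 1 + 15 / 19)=158.32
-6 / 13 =-0.46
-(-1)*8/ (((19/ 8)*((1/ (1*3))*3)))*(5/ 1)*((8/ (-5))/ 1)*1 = -512/ 19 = -26.95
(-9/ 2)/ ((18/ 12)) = -3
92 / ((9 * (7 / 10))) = 920 / 63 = 14.60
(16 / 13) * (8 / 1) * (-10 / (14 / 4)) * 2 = -5120 / 91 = -56.26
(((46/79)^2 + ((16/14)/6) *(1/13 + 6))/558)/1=0.00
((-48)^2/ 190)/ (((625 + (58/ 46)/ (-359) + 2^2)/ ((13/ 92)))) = 56004/ 20558095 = 0.00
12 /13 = 0.92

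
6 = 6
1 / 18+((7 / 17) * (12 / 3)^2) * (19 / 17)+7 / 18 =20308 / 2601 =7.81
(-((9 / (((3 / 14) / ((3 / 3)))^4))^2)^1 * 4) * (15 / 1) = -29515781120 / 27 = -1093177078.52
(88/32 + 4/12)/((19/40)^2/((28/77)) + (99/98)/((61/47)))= 176948800/80276757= 2.20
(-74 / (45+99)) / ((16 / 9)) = -37 / 128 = -0.29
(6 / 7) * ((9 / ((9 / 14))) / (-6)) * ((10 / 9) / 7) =-20 / 63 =-0.32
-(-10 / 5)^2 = -4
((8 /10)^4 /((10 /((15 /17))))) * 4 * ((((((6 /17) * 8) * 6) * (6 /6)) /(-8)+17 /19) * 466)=-56546304 /686375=-82.38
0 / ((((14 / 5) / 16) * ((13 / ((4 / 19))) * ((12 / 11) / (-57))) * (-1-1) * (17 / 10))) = 0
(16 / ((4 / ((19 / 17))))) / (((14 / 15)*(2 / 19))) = 5415 / 119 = 45.50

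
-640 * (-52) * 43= 1431040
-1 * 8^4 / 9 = -4096 / 9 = -455.11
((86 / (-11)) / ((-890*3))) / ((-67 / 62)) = -2666 / 983895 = -0.00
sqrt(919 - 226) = 3*sqrt(77) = 26.32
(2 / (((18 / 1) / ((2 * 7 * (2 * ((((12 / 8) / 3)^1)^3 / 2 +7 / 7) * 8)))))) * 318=25228 / 3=8409.33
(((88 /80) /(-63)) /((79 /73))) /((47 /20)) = -1606 /233919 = -0.01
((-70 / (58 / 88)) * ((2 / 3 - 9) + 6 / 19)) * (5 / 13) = 7037800 / 21489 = 327.51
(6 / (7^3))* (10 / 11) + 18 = 67974 / 3773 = 18.02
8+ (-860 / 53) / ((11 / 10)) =-3936 / 583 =-6.75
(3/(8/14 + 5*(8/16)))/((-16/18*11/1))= -189/1892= -0.10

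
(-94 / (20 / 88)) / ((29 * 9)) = -2068 / 1305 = -1.58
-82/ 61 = -1.34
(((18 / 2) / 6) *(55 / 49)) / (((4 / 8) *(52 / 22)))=1815 / 1274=1.42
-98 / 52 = -49 / 26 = -1.88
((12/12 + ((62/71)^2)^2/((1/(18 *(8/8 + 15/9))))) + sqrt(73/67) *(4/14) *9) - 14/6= 18 *sqrt(4891)/469 + 2026145660/76235043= 29.26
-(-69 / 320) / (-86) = -69 / 27520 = -0.00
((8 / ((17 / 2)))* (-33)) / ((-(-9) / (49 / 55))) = -784 / 255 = -3.07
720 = 720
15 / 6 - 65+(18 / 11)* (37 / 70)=-47459 / 770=-61.64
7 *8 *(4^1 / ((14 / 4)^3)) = 5.22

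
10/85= 2/17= 0.12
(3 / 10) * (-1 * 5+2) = -9 / 10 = -0.90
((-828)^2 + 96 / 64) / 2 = 1371171 / 4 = 342792.75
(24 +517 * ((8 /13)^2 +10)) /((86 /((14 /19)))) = 6376118 /138073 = 46.18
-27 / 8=-3.38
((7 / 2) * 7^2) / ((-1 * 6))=-28.58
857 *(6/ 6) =857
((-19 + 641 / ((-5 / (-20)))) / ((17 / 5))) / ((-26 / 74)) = -470825 / 221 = -2130.43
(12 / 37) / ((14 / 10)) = 60 / 259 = 0.23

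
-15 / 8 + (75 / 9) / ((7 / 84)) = 785 / 8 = 98.12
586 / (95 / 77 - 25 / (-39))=879879 / 2815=312.57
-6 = -6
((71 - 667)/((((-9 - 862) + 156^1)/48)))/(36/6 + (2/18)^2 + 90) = 2317248/5560555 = 0.42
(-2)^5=-32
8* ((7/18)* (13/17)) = 364/153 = 2.38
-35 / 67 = -0.52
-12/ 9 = -4/ 3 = -1.33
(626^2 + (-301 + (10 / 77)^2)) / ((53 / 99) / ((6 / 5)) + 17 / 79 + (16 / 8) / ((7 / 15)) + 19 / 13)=128753970034950 / 2107205177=61101.77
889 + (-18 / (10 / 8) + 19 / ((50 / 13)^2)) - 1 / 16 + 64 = 9398219 / 10000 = 939.82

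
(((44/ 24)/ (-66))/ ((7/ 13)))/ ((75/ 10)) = -13/ 1890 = -0.01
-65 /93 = -0.70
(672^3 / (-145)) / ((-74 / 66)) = 10014326784 / 5365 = 1866603.31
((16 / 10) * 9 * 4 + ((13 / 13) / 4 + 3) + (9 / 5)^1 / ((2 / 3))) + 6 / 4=1301 / 20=65.05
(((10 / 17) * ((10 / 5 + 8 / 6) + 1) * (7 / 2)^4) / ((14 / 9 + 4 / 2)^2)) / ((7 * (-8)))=-601965 / 1114112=-0.54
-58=-58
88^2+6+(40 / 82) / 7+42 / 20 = 7752.17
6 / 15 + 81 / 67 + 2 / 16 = 4647 / 2680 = 1.73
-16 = -16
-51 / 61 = -0.84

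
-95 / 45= -19 / 9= -2.11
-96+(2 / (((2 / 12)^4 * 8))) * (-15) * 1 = -4956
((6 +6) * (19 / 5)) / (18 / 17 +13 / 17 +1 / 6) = 23256 / 1015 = 22.91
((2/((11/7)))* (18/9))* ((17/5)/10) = 238/275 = 0.87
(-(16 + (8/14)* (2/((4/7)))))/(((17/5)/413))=-37170/17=-2186.47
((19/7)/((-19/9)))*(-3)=27/7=3.86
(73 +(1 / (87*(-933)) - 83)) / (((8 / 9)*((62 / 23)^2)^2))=-227150017951 / 1066142195072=-0.21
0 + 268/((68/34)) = 134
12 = 12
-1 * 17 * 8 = -136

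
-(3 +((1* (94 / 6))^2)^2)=-4879924 / 81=-60245.98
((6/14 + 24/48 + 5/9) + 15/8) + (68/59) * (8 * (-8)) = -2093521/29736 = -70.40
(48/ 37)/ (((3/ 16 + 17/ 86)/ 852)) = 28136448/ 9805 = 2869.60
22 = 22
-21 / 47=-0.45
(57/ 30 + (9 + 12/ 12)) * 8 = 95.20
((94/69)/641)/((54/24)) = 376/398061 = 0.00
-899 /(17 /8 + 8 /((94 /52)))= -338024 /2463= -137.24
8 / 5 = 1.60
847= 847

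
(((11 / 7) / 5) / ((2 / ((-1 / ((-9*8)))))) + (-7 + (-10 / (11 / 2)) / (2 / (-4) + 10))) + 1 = -6519461 / 1053360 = -6.19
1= 1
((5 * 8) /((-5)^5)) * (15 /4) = -6 /125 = -0.05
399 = 399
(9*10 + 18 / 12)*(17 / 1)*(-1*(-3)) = 9333 / 2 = 4666.50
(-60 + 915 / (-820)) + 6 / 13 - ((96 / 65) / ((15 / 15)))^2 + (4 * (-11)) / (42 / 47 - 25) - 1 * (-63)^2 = -287616601397 / 71368700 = -4030.01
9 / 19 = 0.47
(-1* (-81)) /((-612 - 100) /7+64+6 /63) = -1701 /790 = -2.15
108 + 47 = 155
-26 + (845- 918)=-99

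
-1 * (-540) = 540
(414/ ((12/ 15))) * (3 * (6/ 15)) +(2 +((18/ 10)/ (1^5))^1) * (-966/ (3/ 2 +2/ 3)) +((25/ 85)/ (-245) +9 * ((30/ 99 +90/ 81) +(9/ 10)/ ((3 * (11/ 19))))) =-1257688987/ 1191190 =-1055.83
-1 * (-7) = 7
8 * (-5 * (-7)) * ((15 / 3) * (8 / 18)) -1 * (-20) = 5780 / 9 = 642.22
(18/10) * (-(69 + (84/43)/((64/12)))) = -107379/860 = -124.86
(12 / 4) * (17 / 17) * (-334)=-1002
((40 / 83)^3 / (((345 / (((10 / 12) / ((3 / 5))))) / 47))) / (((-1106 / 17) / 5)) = -319600000 / 196359089031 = -0.00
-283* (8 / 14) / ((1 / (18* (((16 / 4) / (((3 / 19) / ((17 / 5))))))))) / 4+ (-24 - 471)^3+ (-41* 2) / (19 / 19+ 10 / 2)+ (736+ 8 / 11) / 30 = -46719767158 / 385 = -121350044.57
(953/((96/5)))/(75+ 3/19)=0.66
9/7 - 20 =-131/7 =-18.71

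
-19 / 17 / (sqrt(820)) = -19 * sqrt(205) / 6970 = -0.04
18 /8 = 9 /4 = 2.25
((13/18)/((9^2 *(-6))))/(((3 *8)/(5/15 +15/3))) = -13/39366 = -0.00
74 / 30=37 / 15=2.47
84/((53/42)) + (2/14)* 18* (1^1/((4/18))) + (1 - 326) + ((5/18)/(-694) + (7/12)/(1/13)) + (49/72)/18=-39915854663/166843152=-239.24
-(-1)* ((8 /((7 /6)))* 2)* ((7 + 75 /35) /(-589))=-6144 /28861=-0.21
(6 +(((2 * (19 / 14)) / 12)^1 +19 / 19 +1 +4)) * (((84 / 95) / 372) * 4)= 1027 / 8835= 0.12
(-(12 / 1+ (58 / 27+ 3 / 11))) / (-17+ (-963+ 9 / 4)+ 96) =17132 / 1047519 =0.02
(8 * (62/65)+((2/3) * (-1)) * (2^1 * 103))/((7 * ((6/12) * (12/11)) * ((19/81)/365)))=-91392642/1729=-52858.67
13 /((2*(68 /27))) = 2.58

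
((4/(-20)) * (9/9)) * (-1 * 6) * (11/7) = 1.89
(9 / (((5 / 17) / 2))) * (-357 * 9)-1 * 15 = -983253 / 5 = -196650.60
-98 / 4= -49 / 2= -24.50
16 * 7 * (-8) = -896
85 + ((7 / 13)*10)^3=529745 / 2197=241.12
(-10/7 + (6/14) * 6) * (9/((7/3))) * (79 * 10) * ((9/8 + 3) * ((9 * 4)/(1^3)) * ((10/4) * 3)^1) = 3878577.55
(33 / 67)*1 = 33 / 67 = 0.49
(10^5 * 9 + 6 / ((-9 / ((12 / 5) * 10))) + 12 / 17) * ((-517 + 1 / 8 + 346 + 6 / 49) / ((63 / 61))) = -15617343477725 / 104958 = -148796123.00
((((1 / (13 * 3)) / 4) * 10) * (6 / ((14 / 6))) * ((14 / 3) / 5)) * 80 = 160 / 13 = 12.31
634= 634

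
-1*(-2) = 2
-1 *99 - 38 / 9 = -929 / 9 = -103.22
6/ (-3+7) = 3/ 2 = 1.50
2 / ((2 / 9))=9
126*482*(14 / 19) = 850248 / 19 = 44749.89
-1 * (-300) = 300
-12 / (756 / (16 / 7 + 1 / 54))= -871 / 23814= -0.04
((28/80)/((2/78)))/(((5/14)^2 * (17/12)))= 160524/2125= 75.54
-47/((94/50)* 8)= -25/8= -3.12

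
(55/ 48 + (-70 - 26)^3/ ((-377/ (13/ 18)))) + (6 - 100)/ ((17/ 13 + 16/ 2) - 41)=243597029/ 143376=1699.01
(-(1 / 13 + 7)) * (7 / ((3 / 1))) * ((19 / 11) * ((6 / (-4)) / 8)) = 3059 / 572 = 5.35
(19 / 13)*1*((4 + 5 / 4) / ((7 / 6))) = 171 / 26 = 6.58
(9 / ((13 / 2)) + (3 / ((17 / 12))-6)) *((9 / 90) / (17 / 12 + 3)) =-3312 / 58565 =-0.06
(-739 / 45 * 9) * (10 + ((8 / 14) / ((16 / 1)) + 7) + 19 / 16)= -1508299 / 560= -2693.39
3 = 3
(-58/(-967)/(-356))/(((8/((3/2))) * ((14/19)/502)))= -0.02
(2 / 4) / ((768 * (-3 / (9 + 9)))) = -1 / 256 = -0.00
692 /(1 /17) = 11764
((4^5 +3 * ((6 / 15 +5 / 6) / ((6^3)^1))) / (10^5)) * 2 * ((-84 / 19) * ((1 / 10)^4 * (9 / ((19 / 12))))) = -0.00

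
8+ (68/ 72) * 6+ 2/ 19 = 785/ 57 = 13.77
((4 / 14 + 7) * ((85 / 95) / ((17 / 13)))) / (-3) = -221 / 133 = -1.66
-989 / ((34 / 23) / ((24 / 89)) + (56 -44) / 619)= -168964716 / 939859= -179.78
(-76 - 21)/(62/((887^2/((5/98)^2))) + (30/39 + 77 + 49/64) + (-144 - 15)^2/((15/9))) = -762262341538880/119817698114165889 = -0.01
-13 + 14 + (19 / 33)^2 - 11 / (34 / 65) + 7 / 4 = -1329079 / 74052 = -17.95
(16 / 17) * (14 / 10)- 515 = -43663 / 85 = -513.68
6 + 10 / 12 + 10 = 101 / 6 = 16.83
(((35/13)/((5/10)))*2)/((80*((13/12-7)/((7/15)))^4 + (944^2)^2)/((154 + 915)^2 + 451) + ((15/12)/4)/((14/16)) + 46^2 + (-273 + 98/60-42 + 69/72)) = 92227027603200/5964337854693528167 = 0.00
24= 24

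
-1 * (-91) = 91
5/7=0.71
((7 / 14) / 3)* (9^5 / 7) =19683 / 14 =1405.93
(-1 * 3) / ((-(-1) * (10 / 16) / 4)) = -96 / 5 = -19.20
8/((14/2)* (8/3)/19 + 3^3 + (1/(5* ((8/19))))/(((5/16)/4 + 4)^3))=13512481560/47275882073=0.29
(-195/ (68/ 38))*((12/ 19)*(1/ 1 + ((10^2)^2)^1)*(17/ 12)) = -1950195/ 2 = -975097.50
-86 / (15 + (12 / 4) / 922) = -79292 / 13833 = -5.73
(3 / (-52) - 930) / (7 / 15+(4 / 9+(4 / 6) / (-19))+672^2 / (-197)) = 1163717415 / 2867107412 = 0.41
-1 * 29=-29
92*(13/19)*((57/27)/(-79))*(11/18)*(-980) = 6446440/6399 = 1007.41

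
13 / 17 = 0.76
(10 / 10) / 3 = 1 / 3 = 0.33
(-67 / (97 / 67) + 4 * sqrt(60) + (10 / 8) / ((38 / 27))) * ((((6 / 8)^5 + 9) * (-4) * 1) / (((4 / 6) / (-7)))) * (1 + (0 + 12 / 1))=-1728165060531 / 7548928 + 2582307 * sqrt(15) / 64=-72659.29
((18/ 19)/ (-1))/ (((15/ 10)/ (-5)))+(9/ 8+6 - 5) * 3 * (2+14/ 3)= 1735/ 38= 45.66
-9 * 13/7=-117/7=-16.71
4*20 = 80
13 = 13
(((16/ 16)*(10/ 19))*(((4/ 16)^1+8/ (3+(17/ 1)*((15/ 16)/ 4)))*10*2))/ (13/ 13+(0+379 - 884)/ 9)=-187125/ 702088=-0.27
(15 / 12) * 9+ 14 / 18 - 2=361 / 36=10.03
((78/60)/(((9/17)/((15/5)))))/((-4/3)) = -221/40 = -5.52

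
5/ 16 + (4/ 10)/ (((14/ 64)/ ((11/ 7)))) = 12489/ 3920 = 3.19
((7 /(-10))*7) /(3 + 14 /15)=-147 /118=-1.25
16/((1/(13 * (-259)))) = -53872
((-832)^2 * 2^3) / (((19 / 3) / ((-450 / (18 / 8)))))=-3322675200 / 19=-174877642.11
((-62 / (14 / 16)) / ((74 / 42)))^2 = 2214144 / 1369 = 1617.34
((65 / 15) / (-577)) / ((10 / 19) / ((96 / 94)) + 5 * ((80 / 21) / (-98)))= -677768 / 28968285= -0.02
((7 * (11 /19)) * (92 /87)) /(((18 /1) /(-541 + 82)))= -60214 /551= -109.28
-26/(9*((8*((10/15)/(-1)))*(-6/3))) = -13/48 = -0.27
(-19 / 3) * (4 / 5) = -76 / 15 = -5.07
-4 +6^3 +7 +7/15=3292/15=219.47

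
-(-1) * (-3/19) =-3/19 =-0.16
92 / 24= 23 / 6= 3.83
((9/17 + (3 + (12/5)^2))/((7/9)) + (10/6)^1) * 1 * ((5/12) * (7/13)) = 121471/39780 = 3.05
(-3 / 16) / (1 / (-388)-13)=291 / 20180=0.01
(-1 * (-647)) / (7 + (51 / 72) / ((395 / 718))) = 3066780 / 39283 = 78.07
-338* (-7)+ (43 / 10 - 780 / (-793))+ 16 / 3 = 4349209 / 1830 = 2376.62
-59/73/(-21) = 59/1533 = 0.04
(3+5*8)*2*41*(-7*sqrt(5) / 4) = -12341*sqrt(5) / 2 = -13797.66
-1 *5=-5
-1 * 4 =-4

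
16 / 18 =8 / 9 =0.89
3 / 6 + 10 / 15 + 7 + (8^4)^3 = 412316860465 / 6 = 68719476744.17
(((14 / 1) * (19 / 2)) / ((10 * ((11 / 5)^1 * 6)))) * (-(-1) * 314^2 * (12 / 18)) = 6556634 / 99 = 66228.63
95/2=47.50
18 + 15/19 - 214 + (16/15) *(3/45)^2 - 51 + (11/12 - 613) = -220151159/256500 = -858.29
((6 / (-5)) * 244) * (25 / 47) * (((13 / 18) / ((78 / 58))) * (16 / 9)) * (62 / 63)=-35096960 / 239841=-146.33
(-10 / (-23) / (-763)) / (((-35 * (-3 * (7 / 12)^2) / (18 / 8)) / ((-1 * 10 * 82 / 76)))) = 44280 / 114366833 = 0.00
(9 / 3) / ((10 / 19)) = 57 / 10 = 5.70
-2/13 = -0.15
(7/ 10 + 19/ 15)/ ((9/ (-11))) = -649/ 270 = -2.40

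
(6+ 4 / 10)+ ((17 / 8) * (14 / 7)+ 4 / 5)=229 / 20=11.45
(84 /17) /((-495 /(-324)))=3024 /935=3.23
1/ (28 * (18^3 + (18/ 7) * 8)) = 1/ 163872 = 0.00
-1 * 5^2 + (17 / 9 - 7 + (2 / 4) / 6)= -1081 / 36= -30.03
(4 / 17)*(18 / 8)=0.53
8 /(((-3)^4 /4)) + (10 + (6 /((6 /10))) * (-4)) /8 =-1087 /324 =-3.35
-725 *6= -4350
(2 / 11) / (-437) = -2 / 4807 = -0.00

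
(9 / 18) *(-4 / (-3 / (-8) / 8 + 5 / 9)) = -1152 / 347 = -3.32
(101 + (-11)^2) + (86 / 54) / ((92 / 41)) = 553211 / 2484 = 222.71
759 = 759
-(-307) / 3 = 307 / 3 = 102.33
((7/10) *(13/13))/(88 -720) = -7/6320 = -0.00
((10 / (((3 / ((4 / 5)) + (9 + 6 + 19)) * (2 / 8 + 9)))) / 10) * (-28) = -448 / 5587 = -0.08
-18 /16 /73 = -9 /584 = -0.02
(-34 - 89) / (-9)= 41 / 3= 13.67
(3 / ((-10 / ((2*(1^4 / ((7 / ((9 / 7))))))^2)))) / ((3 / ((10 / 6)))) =-0.02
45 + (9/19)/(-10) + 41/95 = 8623/190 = 45.38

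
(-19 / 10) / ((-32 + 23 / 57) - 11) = 1083 / 24280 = 0.04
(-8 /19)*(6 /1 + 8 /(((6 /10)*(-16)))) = -124 /57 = -2.18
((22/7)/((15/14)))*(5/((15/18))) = 88/5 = 17.60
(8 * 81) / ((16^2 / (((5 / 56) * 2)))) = 405 / 896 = 0.45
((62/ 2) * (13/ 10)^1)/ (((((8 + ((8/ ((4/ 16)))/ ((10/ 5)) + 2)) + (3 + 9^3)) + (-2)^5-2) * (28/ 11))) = 4433/ 202720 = 0.02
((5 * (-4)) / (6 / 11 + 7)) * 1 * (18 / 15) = -264 / 83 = -3.18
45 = 45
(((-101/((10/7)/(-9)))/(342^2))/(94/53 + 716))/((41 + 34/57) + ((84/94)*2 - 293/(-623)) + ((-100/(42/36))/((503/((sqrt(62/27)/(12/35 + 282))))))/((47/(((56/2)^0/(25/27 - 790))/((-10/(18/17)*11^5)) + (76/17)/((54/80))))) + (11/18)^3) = 49614171630158392856780546007258139174687344*sqrt(186)/1346114915420254955220027657435572367840937615802389160263 + 43973819133991012044750759423189887649967933677950709/255761833929848441491805254912758749889778147002453940449970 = 0.00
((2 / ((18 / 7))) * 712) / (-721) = -712 / 927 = -0.77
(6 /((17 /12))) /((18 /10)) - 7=-79 /17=-4.65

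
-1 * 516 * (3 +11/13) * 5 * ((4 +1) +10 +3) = -178615.38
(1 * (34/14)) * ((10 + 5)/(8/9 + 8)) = 459/112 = 4.10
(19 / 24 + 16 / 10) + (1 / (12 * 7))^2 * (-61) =84073 / 35280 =2.38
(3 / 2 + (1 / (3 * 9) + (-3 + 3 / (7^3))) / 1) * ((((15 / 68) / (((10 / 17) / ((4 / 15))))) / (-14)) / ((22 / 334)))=899629 / 5704776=0.16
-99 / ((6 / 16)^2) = -704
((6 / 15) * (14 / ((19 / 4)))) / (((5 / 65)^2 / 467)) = 8839376 / 95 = 93046.06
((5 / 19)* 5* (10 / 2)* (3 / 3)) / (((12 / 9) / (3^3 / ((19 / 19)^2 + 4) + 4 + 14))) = 8775 / 76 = 115.46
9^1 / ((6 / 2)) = 3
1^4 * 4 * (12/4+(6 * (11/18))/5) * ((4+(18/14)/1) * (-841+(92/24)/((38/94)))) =-56117456/855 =-65634.45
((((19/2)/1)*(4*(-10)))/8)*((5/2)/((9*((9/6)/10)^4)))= -19000000/729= -26063.10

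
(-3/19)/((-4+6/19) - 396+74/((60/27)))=30/69613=0.00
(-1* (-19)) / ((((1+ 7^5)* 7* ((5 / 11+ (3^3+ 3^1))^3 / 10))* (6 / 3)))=2299 / 80424026200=0.00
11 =11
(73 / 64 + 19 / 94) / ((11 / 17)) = 68663 / 33088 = 2.08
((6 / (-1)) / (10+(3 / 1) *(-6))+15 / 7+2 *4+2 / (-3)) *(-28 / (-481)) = 859 / 1443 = 0.60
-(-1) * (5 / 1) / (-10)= -1 / 2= -0.50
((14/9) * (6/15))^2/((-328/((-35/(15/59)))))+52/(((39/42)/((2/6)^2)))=1590274/249075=6.38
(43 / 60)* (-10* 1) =-43 / 6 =-7.17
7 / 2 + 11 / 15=127 / 30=4.23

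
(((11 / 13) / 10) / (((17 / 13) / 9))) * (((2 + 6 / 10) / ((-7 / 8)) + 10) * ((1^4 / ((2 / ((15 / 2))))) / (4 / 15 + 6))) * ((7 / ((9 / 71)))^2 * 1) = 47743311 / 6392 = 7469.23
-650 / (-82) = 325 / 41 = 7.93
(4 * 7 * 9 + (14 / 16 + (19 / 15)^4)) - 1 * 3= 102241943 / 405000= 252.45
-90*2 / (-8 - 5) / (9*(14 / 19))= 190 / 91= 2.09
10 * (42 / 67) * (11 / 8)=1155 / 134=8.62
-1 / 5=-0.20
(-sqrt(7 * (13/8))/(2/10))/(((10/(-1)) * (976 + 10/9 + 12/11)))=99 * sqrt(182)/774736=0.00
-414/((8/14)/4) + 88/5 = -14402/5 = -2880.40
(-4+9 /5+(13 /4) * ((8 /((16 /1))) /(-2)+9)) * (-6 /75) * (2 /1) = -4.20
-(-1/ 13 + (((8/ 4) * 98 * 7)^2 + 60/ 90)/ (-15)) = 73413047/ 585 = 125492.39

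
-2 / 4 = -1 / 2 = -0.50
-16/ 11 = -1.45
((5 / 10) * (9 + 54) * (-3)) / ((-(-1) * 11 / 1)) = -189 / 22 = -8.59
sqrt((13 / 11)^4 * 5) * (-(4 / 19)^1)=-676 * sqrt(5) / 2299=-0.66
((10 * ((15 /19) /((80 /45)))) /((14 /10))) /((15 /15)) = 3.17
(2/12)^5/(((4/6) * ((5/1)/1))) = 1/25920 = 0.00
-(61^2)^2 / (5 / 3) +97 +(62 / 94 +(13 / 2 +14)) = -3904471627 / 470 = -8307386.44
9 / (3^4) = 1 / 9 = 0.11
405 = 405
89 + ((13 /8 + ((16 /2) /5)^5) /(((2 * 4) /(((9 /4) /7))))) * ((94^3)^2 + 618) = 939920327923648877 /2800000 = 335685831401.30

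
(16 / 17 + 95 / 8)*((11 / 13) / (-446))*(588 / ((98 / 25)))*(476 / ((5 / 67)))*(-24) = 1618584660 / 2899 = 558325.17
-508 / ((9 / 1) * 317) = -508 / 2853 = -0.18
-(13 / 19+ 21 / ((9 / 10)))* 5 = -6845 / 57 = -120.09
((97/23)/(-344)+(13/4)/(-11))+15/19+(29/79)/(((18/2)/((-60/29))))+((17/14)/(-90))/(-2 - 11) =213129047191/534950456040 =0.40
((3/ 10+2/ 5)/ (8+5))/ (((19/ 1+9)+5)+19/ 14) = 49/ 31265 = 0.00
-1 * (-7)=7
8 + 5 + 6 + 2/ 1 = 21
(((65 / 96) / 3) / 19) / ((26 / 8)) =0.00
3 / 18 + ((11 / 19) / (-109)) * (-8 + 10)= 1939 / 12426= 0.16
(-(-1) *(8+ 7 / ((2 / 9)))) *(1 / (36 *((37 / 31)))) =0.92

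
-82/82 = -1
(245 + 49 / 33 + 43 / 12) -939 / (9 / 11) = -118483 / 132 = -897.60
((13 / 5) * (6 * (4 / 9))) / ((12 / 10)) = 5.78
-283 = -283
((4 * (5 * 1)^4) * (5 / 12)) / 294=3125 / 882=3.54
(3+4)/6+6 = 43/6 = 7.17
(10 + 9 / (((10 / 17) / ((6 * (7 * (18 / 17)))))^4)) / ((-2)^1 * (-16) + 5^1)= 183742543354 / 23125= 7945623.50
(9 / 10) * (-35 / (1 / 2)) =-63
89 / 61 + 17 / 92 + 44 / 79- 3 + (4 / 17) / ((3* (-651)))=-11766248933 / 14719596948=-0.80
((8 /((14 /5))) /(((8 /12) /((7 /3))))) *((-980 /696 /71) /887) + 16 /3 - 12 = -36527885 /5478999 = -6.67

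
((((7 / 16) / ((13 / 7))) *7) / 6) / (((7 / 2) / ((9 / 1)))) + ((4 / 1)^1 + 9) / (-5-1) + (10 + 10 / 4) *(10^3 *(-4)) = -50001.46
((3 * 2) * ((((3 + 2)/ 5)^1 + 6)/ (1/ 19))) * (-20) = -15960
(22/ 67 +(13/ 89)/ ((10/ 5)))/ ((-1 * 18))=-4787/ 214668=-0.02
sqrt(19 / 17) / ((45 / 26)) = 26*sqrt(323) / 765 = 0.61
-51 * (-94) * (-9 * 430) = -18552780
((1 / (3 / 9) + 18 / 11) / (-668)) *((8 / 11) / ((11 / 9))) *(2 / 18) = -102 / 222277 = -0.00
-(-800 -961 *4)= 4644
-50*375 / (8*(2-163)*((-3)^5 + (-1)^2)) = -9375 / 155848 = -0.06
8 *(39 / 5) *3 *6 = 5616 / 5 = 1123.20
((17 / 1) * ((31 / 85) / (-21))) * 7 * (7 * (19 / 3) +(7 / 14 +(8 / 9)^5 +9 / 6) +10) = -117.57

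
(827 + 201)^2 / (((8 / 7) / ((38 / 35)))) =5019724 / 5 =1003944.80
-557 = -557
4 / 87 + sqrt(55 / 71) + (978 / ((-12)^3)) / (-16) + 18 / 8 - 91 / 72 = sqrt(3905) / 71 + 47549 / 44544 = 1.95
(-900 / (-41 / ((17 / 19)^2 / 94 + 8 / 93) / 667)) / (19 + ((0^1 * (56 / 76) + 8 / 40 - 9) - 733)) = -74624543625 / 38968057999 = -1.92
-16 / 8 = -2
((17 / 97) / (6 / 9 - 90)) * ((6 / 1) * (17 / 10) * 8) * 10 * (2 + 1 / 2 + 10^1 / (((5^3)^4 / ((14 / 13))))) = -16510254197562 / 4125341796875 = -4.00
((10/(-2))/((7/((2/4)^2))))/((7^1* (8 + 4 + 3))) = -1/588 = -0.00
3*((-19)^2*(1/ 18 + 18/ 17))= 123101/ 102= 1206.87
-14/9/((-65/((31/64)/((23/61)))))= 13237/430560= 0.03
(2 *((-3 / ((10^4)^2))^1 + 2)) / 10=199999997 / 500000000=0.40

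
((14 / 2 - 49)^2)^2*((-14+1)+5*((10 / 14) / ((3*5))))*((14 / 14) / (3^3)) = -1470784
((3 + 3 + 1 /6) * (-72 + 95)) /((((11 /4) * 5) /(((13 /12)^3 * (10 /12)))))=1869647 /171072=10.93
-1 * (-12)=12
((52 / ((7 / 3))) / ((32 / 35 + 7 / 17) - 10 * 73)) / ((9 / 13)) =-57460 / 1300683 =-0.04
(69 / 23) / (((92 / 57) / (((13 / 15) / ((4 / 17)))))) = 12597 / 1840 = 6.85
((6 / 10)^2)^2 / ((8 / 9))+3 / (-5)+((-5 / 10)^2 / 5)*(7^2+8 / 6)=30937 / 15000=2.06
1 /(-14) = -1 /14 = -0.07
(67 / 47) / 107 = 67 / 5029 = 0.01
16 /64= 0.25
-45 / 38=-1.18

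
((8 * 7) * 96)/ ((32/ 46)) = 7728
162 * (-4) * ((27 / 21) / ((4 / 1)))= -1458 / 7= -208.29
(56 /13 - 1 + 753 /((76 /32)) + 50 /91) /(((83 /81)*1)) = 3457161 /11039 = 313.18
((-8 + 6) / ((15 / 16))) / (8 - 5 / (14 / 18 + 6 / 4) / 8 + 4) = -5248 / 28845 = -0.18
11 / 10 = 1.10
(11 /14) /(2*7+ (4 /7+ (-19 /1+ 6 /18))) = -33 /172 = -0.19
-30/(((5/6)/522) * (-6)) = 3132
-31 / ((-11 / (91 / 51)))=2821 / 561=5.03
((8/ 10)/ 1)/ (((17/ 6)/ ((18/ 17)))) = 432/ 1445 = 0.30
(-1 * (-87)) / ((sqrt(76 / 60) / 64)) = 5568 * sqrt(285) / 19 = 4947.30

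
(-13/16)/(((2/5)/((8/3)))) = -65/12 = -5.42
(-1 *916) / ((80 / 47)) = -10763 / 20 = -538.15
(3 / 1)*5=15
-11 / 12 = -0.92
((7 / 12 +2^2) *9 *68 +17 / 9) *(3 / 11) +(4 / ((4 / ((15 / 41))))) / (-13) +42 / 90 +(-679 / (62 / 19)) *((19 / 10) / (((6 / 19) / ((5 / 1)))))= -119821880807 / 21810360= -5493.81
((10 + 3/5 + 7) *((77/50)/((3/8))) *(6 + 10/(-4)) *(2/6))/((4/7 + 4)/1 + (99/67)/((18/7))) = 88982432/5430375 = 16.39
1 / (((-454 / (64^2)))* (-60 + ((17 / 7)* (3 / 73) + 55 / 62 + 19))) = 64884736 / 287766765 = 0.23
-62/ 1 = -62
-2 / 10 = -1 / 5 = -0.20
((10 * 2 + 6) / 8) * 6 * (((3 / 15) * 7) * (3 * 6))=2457 / 5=491.40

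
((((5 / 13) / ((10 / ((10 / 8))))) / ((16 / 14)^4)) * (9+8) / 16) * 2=204085 / 3407872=0.06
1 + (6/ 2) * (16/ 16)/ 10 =13/ 10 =1.30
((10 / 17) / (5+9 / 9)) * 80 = 400 / 51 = 7.84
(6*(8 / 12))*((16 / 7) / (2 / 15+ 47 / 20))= 3840 / 1043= 3.68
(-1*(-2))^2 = 4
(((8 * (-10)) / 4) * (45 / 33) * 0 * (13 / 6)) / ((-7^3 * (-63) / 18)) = 0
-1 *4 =-4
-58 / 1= -58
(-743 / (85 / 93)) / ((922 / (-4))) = 138198 / 39185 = 3.53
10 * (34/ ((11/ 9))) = 3060/ 11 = 278.18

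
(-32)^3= -32768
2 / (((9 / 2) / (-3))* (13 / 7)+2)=-28 / 11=-2.55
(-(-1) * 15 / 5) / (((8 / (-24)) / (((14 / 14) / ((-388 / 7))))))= 63 / 388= 0.16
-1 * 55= -55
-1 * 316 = -316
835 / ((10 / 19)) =3173 / 2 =1586.50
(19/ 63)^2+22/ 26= 48352/ 51597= 0.94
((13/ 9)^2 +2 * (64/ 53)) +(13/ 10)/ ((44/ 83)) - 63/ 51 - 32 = -26.28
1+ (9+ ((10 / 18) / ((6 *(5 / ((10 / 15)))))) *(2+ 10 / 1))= 274 / 27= 10.15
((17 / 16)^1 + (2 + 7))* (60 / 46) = 105 / 8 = 13.12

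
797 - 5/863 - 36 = 656738/863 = 760.99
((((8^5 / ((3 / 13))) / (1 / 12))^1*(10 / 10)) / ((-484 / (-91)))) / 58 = 19382272 / 3509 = 5523.59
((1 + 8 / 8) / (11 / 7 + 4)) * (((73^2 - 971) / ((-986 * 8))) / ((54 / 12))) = -15253 / 346086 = -0.04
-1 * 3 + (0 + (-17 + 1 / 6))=-119 / 6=-19.83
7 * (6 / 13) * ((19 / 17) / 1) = 798 / 221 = 3.61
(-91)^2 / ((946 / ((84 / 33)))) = 115934 / 5203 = 22.28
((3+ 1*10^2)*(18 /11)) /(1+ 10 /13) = 24102 /253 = 95.26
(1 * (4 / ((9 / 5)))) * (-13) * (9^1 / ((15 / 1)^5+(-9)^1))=-0.00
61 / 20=3.05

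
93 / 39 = 31 / 13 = 2.38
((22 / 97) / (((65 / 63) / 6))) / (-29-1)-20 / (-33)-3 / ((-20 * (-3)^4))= 21120787 / 37451700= 0.56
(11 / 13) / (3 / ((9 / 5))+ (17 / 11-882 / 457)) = 165891 / 251368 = 0.66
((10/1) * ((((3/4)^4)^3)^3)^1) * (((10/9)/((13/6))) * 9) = 11257097647274934075/7673845534663173472256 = 0.00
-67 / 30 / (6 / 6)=-67 / 30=-2.23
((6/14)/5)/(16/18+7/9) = 9/175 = 0.05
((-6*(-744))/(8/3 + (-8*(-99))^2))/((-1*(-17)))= 1674/3998825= 0.00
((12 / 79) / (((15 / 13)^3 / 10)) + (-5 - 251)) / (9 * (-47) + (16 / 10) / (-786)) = 593799944 / 984970815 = 0.60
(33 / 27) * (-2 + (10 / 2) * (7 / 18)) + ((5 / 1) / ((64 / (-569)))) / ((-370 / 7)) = 0.77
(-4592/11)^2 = 21086464/121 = 174268.30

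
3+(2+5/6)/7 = 143/42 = 3.40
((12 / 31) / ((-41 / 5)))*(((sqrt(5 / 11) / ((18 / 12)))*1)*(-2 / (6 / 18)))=240*sqrt(55) / 13981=0.13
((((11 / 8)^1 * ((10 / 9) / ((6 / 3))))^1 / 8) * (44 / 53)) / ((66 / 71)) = 3905 / 45792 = 0.09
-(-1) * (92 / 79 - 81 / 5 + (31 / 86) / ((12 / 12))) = -498509 / 33970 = -14.67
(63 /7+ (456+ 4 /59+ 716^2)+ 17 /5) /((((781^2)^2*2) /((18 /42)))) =227057577 /768288250440865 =0.00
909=909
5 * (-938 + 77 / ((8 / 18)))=-15295 / 4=-3823.75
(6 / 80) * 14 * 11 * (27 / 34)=6237 / 680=9.17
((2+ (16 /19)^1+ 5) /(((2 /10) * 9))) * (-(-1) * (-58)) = -43210 /171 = -252.69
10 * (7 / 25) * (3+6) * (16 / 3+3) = 210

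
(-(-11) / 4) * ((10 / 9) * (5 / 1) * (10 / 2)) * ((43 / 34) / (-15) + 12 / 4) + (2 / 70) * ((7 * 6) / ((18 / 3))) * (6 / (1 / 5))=419941 / 1836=228.73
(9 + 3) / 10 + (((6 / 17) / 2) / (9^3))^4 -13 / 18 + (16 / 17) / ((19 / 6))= 42881627914293943 / 55331746791624990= 0.77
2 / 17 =0.12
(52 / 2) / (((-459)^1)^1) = -26 / 459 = -0.06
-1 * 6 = -6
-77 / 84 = -0.92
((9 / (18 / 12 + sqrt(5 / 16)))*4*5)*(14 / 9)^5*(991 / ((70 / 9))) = 101451.47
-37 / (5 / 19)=-703 / 5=-140.60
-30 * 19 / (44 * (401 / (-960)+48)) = -136800 / 502469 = -0.27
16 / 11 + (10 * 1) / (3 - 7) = -23 / 22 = -1.05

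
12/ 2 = 6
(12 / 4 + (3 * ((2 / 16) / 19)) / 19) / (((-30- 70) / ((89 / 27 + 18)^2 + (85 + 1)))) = -2215007 / 136800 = -16.19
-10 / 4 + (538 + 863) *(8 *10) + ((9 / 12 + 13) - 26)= 448261 / 4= 112065.25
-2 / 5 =-0.40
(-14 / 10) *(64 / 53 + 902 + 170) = -1502.49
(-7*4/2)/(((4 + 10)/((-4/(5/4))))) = 16/5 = 3.20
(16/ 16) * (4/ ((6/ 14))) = 28/ 3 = 9.33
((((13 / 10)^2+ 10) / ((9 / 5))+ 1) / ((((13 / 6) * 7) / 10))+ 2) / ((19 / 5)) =9475 / 5187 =1.83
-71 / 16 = -4.44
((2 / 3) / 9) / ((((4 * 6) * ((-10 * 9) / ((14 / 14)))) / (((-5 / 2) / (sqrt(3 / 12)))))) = 1 / 5832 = 0.00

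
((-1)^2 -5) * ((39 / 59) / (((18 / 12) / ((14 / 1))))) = -1456 / 59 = -24.68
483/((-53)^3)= -483/148877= -0.00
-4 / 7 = -0.57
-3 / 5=-0.60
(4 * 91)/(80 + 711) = 52/113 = 0.46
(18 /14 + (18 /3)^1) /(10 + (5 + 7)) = 51 /154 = 0.33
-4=-4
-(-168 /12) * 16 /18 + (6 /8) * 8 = 166 /9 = 18.44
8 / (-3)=-8 / 3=-2.67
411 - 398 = 13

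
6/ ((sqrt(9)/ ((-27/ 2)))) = -27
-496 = -496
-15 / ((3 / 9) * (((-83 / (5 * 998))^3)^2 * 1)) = -694729575168615045000000 / 326940373369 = -2124942747234.56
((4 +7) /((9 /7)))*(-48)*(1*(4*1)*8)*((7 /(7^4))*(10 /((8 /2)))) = -14080 /147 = -95.78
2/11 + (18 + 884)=902.18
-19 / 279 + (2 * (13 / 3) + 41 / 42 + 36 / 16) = 92375 / 7812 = 11.82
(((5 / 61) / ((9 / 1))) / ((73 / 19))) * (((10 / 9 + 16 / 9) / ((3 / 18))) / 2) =2470 / 120231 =0.02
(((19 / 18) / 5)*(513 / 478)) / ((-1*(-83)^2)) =-1083 / 32929420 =-0.00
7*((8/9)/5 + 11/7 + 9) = 3386/45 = 75.24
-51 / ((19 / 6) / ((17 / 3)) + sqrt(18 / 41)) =1350786 / 6007 - 176868 *sqrt(82) / 6007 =-41.75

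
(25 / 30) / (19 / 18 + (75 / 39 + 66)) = 195 / 16141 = 0.01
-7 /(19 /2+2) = -14 /23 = -0.61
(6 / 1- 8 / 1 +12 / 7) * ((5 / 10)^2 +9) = -37 / 14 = -2.64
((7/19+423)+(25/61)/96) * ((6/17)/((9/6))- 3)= -2213988533/1891488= -1170.50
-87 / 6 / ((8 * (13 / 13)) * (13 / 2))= -29 / 104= -0.28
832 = 832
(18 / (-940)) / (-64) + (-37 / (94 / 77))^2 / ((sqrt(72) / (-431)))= 9 / 30080- 3498341231 *sqrt(2) / 106032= -46659.51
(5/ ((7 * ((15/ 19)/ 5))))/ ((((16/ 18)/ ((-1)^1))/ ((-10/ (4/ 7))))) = 1425/ 16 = 89.06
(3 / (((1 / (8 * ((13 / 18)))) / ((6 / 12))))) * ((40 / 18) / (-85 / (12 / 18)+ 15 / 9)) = -208 / 1359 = -0.15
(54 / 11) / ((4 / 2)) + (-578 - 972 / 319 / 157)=-28826015 / 50083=-575.56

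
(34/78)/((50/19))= 323/1950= 0.17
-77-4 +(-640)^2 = 409519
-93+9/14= -1293/14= -92.36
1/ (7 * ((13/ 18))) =18/ 91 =0.20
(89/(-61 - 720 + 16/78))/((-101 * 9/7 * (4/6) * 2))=8099/12302204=0.00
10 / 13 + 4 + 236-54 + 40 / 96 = 29201 / 156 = 187.19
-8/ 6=-4/ 3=-1.33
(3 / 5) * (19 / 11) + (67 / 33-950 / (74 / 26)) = -183548 / 555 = -330.72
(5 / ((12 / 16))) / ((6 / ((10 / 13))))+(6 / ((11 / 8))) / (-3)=-772 / 1287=-0.60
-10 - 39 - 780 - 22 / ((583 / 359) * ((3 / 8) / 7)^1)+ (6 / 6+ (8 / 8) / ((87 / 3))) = -4983781 / 4611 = -1080.85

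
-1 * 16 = -16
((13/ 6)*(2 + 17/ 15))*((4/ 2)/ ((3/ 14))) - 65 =-221/ 135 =-1.64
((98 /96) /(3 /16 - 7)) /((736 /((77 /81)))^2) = -290521 /1162180058112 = -0.00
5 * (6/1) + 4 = 34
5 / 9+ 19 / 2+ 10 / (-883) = 159643 / 15894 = 10.04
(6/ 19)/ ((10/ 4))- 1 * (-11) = 1057/ 95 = 11.13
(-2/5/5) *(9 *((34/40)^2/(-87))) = 867/145000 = 0.01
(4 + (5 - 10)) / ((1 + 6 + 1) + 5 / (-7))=-7 / 51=-0.14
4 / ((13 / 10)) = 40 / 13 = 3.08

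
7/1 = 7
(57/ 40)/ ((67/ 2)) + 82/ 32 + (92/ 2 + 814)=4623563/ 5360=862.61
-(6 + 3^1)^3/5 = -729/5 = -145.80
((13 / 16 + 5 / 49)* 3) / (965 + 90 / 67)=144117 / 50760080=0.00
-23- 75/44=-1087/44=-24.70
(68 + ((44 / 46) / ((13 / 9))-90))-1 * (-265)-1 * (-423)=199332 / 299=666.66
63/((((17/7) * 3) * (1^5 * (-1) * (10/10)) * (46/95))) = -17.86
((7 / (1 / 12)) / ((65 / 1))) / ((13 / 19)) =1596 / 845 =1.89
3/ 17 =0.18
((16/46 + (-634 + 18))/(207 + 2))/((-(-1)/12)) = -169920/4807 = -35.35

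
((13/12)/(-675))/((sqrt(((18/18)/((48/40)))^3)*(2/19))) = -247*sqrt(30)/67500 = -0.02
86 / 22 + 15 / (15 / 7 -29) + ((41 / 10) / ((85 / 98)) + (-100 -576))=-667.92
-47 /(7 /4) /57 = -188 /399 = -0.47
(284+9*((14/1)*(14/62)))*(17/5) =164662/155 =1062.34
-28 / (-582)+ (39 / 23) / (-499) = 149329 / 3339807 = 0.04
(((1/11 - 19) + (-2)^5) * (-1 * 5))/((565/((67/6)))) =18760/3729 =5.03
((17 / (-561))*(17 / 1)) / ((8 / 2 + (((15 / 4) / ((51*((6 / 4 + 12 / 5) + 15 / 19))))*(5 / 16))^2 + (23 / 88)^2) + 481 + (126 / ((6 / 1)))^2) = -121028649984 / 217568612488897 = -0.00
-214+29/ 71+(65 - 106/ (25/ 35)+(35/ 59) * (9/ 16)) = -99415983/ 335120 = -296.66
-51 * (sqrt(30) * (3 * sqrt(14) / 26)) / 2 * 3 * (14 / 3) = -1071 * sqrt(105) / 13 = -844.19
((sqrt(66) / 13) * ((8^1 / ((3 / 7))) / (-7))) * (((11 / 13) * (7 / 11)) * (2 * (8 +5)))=-112 * sqrt(66) / 39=-23.33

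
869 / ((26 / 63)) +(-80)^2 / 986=27073471 / 12818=2112.14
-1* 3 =-3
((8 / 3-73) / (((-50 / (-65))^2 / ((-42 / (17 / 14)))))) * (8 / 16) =1747291 / 850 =2055.64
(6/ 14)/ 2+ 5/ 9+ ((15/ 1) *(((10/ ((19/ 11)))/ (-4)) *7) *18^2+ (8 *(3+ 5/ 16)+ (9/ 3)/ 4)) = -235624441/ 4788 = -49211.45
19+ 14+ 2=35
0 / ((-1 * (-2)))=0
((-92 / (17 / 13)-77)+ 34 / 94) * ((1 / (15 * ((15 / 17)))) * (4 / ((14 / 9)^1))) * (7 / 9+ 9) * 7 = -20670496 / 10575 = -1954.66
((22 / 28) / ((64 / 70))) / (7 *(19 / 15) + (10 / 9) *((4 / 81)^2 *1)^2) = 106540634475 / 1099241886656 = 0.10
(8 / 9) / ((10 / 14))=56 / 45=1.24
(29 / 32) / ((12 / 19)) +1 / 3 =679 / 384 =1.77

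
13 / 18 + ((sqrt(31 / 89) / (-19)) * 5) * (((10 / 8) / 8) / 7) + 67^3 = 5413747 / 18 - 25 * sqrt(2759) / 378784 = 300763.72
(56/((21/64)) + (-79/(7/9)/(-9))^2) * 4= 175244/147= 1192.14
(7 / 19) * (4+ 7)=77 / 19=4.05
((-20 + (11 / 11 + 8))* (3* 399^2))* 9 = -47282697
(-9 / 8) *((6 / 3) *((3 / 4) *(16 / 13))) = -27 / 13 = -2.08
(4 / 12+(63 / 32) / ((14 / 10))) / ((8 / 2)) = 167 / 384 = 0.43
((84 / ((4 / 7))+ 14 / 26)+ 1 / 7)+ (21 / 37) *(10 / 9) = 1498099 / 10101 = 148.31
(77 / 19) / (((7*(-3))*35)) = -11 / 1995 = -0.01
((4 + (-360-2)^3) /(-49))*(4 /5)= 189751696 /245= 774496.72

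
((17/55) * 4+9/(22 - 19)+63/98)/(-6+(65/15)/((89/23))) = -1003119/1003310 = -1.00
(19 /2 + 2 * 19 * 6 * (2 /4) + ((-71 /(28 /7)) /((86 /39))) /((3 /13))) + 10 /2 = 32205 /344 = 93.62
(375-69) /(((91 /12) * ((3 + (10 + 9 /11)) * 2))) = 5049 /3458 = 1.46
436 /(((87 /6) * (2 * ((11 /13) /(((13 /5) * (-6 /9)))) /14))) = -2063152 /4785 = -431.17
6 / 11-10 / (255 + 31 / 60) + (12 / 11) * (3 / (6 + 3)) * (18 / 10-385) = -10642714 / 76655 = -138.84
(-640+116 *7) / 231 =172 / 231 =0.74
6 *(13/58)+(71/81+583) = 1374685/2349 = 585.22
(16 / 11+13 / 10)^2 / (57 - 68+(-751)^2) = 91809 / 6824279000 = 0.00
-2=-2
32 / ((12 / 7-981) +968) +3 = 13 / 79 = 0.16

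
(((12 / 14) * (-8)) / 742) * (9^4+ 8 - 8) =-157464 / 2597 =-60.63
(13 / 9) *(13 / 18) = 169 / 162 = 1.04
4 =4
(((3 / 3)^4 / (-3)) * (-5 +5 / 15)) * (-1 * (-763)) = 10682 / 9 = 1186.89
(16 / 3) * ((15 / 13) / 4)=20 / 13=1.54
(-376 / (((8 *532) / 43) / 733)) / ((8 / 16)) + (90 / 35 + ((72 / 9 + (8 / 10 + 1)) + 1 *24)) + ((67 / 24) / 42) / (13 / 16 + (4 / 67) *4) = -5532.71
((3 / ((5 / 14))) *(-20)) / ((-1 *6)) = 28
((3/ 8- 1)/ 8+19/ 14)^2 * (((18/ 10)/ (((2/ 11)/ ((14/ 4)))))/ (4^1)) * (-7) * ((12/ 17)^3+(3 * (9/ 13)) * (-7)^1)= 29452164251103/ 20928593920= 1407.27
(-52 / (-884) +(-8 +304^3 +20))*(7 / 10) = 19666133.24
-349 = -349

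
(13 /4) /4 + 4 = 77 /16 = 4.81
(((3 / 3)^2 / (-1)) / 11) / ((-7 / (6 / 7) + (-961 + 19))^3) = 216 / 2038195358111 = 0.00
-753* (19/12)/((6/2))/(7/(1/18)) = -4769/1512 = -3.15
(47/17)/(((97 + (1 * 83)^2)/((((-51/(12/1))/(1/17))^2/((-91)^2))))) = 230911/925617056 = 0.00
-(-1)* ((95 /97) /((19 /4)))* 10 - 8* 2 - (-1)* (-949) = -93405 /97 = -962.94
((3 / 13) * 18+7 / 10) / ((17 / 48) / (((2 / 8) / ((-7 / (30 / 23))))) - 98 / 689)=-1203948 / 1921073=-0.63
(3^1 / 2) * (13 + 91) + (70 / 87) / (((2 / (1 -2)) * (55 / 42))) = 49666 / 319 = 155.69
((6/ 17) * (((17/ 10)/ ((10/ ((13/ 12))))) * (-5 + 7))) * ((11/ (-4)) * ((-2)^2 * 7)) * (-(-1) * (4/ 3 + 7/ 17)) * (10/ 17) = -89089/ 8670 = -10.28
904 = 904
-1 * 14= -14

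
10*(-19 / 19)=-10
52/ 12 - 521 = -1550/ 3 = -516.67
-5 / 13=-0.38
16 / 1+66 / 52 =449 / 26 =17.27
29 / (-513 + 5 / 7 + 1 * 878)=203 / 2560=0.08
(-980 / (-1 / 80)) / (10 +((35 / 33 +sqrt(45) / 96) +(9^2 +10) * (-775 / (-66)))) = 18877535846400 / 259956480191 - 546416640 * sqrt(5) / 259956480191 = 72.61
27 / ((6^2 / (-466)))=-699 / 2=-349.50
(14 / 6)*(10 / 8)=35 / 12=2.92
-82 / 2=-41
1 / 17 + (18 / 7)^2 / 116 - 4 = -93830 / 24157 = -3.88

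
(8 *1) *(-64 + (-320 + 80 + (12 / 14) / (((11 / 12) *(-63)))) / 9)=-3518656 / 4851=-725.35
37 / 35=1.06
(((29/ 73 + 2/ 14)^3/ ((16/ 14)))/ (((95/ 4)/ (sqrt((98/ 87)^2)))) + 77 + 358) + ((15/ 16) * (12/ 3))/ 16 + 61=34037897462053/ 68591477440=496.24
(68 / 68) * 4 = 4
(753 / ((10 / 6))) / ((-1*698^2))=-2259 / 2436020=-0.00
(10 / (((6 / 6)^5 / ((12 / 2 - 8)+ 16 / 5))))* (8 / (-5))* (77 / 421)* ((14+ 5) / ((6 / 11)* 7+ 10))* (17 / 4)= -43197 / 2105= -20.52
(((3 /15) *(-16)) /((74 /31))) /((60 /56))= -3472 /2775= -1.25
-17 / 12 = -1.42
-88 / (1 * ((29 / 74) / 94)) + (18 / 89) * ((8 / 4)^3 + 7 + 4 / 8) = -54471301 / 2581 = -21104.73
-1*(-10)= 10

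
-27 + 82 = 55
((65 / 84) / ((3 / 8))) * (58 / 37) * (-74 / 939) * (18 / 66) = -15080 / 216909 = -0.07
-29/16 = -1.81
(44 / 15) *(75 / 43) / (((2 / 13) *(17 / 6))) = 8580 / 731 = 11.74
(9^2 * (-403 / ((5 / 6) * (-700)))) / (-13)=-4.30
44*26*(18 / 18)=1144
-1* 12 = -12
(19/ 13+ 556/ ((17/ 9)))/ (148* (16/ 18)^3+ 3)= 47658375/ 17229823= 2.77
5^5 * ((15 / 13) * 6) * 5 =1406250 / 13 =108173.08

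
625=625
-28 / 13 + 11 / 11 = -15 / 13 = -1.15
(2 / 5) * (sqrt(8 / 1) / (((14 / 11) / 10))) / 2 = 22 * sqrt(2) / 7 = 4.44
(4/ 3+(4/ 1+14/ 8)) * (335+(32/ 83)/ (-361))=853193705/ 359556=2372.91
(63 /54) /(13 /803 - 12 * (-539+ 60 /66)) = 5621 /31110342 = 0.00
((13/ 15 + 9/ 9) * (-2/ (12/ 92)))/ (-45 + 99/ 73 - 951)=94024/ 3267405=0.03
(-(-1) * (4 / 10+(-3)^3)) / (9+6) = -133 / 75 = -1.77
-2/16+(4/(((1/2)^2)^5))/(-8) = -4097/8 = -512.12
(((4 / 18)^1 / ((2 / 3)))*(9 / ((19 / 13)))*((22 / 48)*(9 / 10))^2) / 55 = 3861 / 608000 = 0.01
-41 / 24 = -1.71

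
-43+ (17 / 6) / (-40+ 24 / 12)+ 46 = 667 / 228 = 2.93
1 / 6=0.17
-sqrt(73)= -8.54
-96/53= -1.81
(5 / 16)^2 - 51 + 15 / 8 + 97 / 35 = -414453 / 8960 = -46.26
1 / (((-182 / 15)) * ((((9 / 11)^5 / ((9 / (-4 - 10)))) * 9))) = 805255 / 50152284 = 0.02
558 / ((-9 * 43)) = -62 / 43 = -1.44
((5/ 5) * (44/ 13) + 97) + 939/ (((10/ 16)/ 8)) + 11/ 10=12120.68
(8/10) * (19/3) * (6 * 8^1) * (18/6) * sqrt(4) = 7296/5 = 1459.20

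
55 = 55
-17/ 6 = -2.83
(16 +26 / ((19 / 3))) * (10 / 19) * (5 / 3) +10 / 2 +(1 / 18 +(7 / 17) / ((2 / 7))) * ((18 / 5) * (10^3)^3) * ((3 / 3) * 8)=793622400416755 / 18411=43105882375.58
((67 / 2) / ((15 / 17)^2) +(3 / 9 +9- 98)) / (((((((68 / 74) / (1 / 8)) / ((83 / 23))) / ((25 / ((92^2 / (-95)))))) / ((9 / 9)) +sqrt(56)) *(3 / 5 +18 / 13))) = -2840515816739940625 *sqrt(14) / 203458922155659384- 1288861329763836400 / 25432365269457423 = -102.92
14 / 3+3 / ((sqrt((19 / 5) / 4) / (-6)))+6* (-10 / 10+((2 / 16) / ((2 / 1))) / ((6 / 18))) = -36* sqrt(95) / 19 - 5 / 24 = -18.68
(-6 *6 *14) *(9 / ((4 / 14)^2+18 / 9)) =-2179.06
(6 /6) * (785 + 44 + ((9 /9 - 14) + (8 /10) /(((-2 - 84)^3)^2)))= 412658579838721 /505709043920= 816.00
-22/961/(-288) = 11/138384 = 0.00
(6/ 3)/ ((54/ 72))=8/ 3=2.67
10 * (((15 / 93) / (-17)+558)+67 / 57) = 167967860 / 30039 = 5591.66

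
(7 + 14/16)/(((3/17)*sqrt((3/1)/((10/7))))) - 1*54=-54 + 17*sqrt(210)/8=-23.21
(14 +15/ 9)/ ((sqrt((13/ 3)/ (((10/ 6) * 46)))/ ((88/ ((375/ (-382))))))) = -1579952 * sqrt(2990)/ 14625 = -5907.23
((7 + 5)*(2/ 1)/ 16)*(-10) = -15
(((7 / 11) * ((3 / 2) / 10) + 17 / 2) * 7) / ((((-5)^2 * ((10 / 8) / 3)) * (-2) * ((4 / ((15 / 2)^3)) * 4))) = -76.15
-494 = -494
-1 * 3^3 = -27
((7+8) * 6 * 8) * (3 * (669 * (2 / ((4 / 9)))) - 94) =6435000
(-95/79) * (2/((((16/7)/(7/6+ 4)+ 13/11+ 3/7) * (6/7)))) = -6479/4740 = -1.37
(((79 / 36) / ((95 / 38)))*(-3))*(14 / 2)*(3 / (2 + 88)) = -0.61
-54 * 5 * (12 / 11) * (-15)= 48600 / 11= 4418.18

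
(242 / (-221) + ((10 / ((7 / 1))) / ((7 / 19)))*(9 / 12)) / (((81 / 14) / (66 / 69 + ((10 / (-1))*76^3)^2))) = 1933823004342003902 / 320229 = 6038875318419.02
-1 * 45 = -45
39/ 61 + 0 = 39/ 61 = 0.64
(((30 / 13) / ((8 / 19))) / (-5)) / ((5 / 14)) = -399 / 130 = -3.07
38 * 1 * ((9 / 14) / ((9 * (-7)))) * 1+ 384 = 18797 / 49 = 383.61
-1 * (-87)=87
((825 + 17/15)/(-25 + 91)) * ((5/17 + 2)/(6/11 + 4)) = 40274/6375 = 6.32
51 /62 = 0.82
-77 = -77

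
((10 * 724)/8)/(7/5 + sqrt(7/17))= 76925/94 - 22625 * sqrt(119)/658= 443.26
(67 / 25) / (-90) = -67 / 2250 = -0.03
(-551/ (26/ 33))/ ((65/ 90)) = -968.33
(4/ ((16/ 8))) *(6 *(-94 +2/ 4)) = -1122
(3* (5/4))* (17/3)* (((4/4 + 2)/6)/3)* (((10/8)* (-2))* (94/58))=-19975/1392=-14.35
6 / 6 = 1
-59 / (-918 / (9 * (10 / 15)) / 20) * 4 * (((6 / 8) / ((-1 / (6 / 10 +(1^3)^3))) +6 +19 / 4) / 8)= 11269 / 306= 36.83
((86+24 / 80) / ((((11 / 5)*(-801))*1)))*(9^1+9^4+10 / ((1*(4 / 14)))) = -5700115 / 17622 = -323.47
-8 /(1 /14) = -112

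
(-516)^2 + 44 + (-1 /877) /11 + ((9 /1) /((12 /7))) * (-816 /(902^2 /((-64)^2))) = 47499459628977 /178382677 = 266278.43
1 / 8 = 0.12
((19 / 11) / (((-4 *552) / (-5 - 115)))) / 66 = 95 / 66792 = 0.00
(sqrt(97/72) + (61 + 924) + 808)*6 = sqrt(194)/2 + 10758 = 10764.96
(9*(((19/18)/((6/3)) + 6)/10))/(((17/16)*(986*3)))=47/25143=0.00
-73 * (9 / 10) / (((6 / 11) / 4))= -2409 / 5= -481.80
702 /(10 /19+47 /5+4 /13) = 288990 /4213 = 68.59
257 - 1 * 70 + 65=252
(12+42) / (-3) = -18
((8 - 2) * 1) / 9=2 / 3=0.67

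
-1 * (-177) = 177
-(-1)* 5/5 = 1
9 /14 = 0.64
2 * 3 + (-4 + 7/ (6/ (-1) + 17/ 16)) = 46/ 79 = 0.58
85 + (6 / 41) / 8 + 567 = 106931 / 164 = 652.02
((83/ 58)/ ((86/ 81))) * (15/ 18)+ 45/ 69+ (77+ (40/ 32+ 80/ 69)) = 55883063/ 688344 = 81.18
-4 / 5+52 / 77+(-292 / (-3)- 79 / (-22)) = 232847 / 2310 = 100.80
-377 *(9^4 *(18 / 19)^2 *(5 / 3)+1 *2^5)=-1340043484 / 361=-3712031.81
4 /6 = 2 /3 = 0.67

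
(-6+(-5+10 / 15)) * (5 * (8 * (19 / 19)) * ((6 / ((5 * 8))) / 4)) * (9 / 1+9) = -279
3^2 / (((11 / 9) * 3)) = 27 / 11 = 2.45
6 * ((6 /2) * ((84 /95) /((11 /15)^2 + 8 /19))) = 68040 /4099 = 16.60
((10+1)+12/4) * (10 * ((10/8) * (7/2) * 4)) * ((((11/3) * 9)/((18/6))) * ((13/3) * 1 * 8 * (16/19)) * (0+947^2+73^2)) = 40456198182400/57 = 709757862849.12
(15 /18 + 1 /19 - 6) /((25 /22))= -6413 /1425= -4.50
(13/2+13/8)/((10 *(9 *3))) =13/432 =0.03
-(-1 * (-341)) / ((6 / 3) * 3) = -341 / 6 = -56.83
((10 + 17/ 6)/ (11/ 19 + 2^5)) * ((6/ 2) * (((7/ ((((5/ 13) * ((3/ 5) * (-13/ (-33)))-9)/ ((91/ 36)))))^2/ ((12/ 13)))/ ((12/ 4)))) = 388919531/ 231040512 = 1.68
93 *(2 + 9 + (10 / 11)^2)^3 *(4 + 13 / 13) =1362610885815 / 1771561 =769158.32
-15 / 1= -15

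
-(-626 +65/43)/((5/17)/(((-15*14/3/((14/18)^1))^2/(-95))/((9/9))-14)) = -860960886/4085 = -210761.54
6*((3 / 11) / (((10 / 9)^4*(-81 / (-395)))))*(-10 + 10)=0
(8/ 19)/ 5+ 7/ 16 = 793/ 1520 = 0.52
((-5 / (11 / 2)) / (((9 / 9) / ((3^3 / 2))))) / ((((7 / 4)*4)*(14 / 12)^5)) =-1049760 / 1294139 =-0.81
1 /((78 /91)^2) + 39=1453 /36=40.36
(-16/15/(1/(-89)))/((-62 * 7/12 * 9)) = -2848/9765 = -0.29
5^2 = 25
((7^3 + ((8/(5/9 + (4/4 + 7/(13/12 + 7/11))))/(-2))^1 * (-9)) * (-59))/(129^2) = -118471705/95635827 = -1.24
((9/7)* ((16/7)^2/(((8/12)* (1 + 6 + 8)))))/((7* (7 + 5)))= 96/12005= 0.01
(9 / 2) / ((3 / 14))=21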